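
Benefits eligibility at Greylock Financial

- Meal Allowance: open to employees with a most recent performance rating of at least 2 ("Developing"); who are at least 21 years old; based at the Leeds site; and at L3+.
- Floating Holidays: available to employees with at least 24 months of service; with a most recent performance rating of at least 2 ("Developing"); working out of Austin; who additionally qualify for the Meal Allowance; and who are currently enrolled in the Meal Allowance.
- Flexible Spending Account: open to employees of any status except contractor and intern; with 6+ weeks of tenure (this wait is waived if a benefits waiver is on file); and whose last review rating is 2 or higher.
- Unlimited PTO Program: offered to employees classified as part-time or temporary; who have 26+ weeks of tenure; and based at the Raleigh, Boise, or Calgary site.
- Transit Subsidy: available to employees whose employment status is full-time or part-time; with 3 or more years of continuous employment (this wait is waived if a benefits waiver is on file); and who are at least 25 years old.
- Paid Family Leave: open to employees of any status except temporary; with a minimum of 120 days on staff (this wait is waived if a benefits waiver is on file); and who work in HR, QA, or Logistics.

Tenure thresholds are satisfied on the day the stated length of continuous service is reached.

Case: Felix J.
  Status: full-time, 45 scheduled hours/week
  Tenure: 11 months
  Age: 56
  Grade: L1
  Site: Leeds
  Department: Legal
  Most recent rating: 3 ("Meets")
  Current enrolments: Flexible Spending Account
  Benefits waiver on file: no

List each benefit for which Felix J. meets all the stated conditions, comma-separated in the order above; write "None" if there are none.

Meal Allowance — rating 3 ≥ 2 ✓; age 56 ≥ 21 ✓; site Leeds ✓; grade L1 < L3 ✗ → not eligible.
Floating Holidays — service 11 months < 24 months ✗ → not eligible.
Flexible Spending Account — status full-time ✓ (not excluded); no waiver, service 11 months ≥ 6 weeks (≈42 days) ✓; rating 3 ≥ 2 ✓ → eligible.
Unlimited PTO Program — status full-time ✗ (requires part-time or temporary) → not eligible.
Transit Subsidy — status full-time ✓; no waiver, service 11 months < 3 years (≈1095 days) ✗ → not eligible.
Paid Family Leave — status full-time ✓ (not excluded); no waiver, service 11 months ≥ 120 days ✓; dept Legal ✗ → not eligible.

Flexible Spending Account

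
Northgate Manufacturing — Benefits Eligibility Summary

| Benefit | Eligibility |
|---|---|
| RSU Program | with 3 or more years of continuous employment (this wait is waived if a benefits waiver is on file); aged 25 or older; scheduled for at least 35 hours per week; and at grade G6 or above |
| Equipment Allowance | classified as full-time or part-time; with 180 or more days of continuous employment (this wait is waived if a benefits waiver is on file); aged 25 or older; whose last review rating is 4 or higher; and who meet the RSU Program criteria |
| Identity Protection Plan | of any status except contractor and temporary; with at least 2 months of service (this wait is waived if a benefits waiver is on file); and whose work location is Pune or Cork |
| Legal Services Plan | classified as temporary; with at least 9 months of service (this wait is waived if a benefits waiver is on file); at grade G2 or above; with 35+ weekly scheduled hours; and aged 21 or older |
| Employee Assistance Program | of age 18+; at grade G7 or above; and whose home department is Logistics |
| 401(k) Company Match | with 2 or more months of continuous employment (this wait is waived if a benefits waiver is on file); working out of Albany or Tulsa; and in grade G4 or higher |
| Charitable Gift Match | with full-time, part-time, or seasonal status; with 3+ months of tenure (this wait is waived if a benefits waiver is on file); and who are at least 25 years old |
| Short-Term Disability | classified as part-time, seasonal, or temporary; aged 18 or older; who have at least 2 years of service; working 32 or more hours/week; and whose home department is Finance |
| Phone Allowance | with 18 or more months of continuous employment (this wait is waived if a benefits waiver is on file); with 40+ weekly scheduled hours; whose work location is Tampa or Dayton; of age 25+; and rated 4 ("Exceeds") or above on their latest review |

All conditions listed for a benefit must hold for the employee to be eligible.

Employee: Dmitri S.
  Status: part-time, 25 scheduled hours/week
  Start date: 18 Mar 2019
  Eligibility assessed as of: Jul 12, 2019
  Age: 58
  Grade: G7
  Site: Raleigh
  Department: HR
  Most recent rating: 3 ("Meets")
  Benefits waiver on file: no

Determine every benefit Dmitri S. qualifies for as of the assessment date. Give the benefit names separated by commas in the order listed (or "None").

Charitable Gift Match

Service from 18 Mar 2019 to Jul 12, 2019: 116 days.
RSU Program — no waiver, service 116 days < 3 years (≈1095 days) ✗ → not eligible.
Equipment Allowance — status part-time ✓; no waiver, service 116 days < 180 days ✗ → not eligible.
Identity Protection Plan — status part-time ✓ (not excluded); no waiver, service 116 days ≥ 2 months (≈60 days) ✓; site Raleigh ✗ (not Pune or Cork) → not eligible.
Legal Services Plan — status part-time ✗ (requires temporary) → not eligible.
Employee Assistance Program — age 58 ≥ 18 ✓; grade G7 ≥ G7 ✓; dept HR ✗ → not eligible.
401(k) Company Match — no waiver, service 116 days ≥ 2 months (≈60 days) ✓; site Raleigh ✗ (not Albany or Tulsa) → not eligible.
Charitable Gift Match — status part-time ✓; no waiver, service 116 days ≥ 3 months (≈90 days) ✓; age 58 ≥ 25 ✓ → eligible.
Short-Term Disability — status part-time ✓; age 58 ≥ 18 ✓; service 116 days < 2 years (≈730 days) ✗ → not eligible.
Phone Allowance — no waiver, service 116 days < 18 months (≈540 days) ✗ → not eligible.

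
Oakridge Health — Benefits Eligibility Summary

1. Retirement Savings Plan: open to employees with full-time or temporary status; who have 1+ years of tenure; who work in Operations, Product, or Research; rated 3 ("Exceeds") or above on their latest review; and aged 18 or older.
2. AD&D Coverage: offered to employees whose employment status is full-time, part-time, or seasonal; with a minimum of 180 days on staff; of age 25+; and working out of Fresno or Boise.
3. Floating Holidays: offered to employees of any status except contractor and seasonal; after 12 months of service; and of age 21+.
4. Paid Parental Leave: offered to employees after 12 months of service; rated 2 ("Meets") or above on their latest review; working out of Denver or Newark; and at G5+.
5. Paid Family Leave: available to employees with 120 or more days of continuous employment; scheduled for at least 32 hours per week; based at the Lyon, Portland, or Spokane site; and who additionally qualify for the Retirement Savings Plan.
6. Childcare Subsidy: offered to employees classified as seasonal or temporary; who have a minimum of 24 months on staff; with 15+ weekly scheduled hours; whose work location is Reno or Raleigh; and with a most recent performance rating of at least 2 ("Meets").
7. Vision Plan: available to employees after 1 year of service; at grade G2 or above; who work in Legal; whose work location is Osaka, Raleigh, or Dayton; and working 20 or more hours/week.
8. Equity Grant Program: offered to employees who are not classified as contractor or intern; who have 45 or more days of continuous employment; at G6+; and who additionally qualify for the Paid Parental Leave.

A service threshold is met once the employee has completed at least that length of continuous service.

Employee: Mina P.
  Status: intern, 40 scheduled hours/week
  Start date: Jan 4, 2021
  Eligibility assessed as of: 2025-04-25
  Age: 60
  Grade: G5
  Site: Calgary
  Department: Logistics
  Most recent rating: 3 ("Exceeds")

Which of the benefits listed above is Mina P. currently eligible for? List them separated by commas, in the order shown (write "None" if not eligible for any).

Service from Jan 4, 2021 to 2025-04-25: 1572 days.
Retirement Savings Plan — status intern ✗ (requires full-time or temporary) → not eligible.
AD&D Coverage — status intern ✗ (requires full-time, part-time, or seasonal) → not eligible.
Floating Holidays — status intern ✓ (not excluded); service 1572 days ≥ 12 months (≈360 days) ✓; age 60 ≥ 21 ✓ → eligible.
Paid Parental Leave — service 1572 days ≥ 12 months (≈360 days) ✓; rating 3 ≥ 2 ✓; site Calgary ✗ (not Denver or Newark) → not eligible.
Paid Family Leave — service 1572 days ≥ 120 days ✓; 40 hrs/wk ≥ 32 ✓; site Calgary ✗ (not Lyon, Portland, or Spokane) → not eligible.
Childcare Subsidy — status intern ✗ (requires seasonal or temporary) → not eligible.
Vision Plan — service 1572 days ≥ 1 year (≈365 days) ✓; grade G5 ≥ G2 ✓; dept Logistics ✗ → not eligible.
Equity Grant Program — status intern ✗ (excluded) → not eligible.

Floating Holidays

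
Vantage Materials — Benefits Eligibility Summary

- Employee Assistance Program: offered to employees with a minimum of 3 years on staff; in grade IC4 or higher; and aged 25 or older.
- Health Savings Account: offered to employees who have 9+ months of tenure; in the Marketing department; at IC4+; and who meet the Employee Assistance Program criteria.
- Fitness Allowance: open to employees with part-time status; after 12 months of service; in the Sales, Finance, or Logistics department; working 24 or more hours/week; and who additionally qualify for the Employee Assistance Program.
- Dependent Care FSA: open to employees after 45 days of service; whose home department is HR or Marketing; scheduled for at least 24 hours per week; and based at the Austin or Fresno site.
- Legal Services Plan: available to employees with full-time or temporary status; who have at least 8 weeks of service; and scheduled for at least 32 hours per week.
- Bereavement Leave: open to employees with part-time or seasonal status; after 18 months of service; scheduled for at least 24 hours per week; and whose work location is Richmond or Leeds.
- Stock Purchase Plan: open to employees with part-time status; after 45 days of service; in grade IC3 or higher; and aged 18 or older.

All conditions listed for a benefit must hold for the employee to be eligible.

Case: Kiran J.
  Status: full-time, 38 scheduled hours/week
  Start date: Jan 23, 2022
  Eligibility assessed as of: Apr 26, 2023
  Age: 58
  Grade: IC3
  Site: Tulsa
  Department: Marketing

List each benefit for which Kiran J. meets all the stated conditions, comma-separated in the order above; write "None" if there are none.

Service from Jan 23, 2022 to Apr 26, 2023: 458 days.
Employee Assistance Program — service 458 days < 3 years (≈1095 days) ✗ → not eligible.
Health Savings Account — service 458 days ≥ 9 months (≈270 days) ✓; dept Marketing ✓; grade IC3 < IC4 ✗ → not eligible.
Fitness Allowance — status full-time ✗ (requires part-time) → not eligible.
Dependent Care FSA — service 458 days ≥ 45 days ✓; dept Marketing ✓; 38 hrs/wk ≥ 24 ✓; site Tulsa ✗ (not Austin or Fresno) → not eligible.
Legal Services Plan — status full-time ✓; service 458 days ≥ 8 weeks (≈56 days) ✓; 38 hrs/wk ≥ 32 ✓ → eligible.
Bereavement Leave — status full-time ✗ (requires part-time or seasonal) → not eligible.
Stock Purchase Plan — status full-time ✗ (requires part-time) → not eligible.

Legal Services Plan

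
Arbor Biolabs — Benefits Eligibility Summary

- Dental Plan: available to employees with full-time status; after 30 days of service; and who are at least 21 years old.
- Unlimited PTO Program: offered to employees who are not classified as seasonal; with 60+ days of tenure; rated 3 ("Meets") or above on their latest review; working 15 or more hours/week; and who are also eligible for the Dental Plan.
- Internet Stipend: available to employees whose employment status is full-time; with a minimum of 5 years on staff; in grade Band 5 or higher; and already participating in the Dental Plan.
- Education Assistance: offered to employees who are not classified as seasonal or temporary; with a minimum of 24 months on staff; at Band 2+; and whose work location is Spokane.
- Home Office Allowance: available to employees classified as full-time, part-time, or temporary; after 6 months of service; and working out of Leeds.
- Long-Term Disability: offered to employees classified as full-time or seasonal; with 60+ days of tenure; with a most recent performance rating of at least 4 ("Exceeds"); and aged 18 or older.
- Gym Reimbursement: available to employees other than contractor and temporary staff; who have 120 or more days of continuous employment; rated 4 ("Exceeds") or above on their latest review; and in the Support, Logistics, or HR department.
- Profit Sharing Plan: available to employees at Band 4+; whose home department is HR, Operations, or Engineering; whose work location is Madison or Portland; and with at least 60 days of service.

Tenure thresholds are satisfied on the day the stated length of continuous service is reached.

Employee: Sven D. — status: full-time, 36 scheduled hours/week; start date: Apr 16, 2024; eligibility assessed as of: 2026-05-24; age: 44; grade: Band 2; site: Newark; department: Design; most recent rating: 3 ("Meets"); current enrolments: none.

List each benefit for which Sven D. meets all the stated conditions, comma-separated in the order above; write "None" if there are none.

Service from Apr 16, 2024 to 2026-05-24: 768 days.
Dental Plan — status full-time ✓; service 768 days ≥ 30 days ✓; age 44 ≥ 21 ✓ → eligible.
Unlimited PTO Program — status full-time ✓ (not excluded); service 768 days ≥ 60 days ✓; rating 3 ≥ 3 ✓; 36 hrs/wk ≥ 15 ✓; eligible for Dental Plan ✓ → eligible.
Internet Stipend — status full-time ✓; service 768 days < 5 years (≈1825 days) ✗ → not eligible.
Education Assistance — status full-time ✓ (not excluded); service 768 days ≥ 24 months (≈720 days) ✓; grade Band 2 ≥ Band 2 ✓; site Newark ✗ (not Spokane) → not eligible.
Home Office Allowance — status full-time ✓; service 768 days ≥ 6 months (≈180 days) ✓; site Newark ✗ (not Leeds) → not eligible.
Long-Term Disability — status full-time ✓; service 768 days ≥ 60 days ✓; rating 3 < 4 ✗ → not eligible.
Gym Reimbursement — status full-time ✓ (not excluded); service 768 days ≥ 120 days ✓; rating 3 < 4 ✗ → not eligible.
Profit Sharing Plan — grade Band 2 < Band 4 ✗ → not eligible.

Dental Plan, Unlimited PTO Program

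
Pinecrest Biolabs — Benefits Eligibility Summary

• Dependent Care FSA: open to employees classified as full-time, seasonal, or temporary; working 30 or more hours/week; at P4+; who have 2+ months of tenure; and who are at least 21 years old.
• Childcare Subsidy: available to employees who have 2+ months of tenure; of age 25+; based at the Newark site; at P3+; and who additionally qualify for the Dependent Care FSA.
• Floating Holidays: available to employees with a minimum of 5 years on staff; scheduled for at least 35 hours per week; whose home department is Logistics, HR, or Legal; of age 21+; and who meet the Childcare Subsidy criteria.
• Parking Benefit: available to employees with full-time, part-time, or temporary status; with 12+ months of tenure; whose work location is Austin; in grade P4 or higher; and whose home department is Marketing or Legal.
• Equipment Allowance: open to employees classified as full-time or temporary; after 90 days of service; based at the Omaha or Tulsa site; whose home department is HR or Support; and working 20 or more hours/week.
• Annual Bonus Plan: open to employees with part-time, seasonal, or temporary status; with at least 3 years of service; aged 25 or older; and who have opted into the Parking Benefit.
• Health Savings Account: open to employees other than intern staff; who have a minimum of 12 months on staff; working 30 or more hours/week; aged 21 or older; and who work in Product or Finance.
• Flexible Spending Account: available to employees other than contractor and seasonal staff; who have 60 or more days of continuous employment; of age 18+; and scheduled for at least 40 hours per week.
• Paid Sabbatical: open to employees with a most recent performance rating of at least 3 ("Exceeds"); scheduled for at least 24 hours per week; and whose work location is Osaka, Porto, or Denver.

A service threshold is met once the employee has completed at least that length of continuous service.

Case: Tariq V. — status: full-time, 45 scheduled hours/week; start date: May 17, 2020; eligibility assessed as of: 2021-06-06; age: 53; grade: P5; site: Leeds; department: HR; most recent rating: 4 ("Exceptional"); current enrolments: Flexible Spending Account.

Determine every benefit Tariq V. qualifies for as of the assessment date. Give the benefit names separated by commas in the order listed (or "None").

Dependent Care FSA, Flexible Spending Account

Service from May 17, 2020 to 2021-06-06: 385 days.
Dependent Care FSA — status full-time ✓; 45 hrs/wk ≥ 30 ✓; grade P5 ≥ P4 ✓; service 385 days ≥ 2 months (≈60 days) ✓; age 53 ≥ 21 ✓ → eligible.
Childcare Subsidy — service 385 days ≥ 2 months (≈60 days) ✓; age 53 ≥ 25 ✓; site Leeds ✗ (not Newark) → not eligible.
Floating Holidays — service 385 days < 5 years (≈1825 days) ✗ → not eligible.
Parking Benefit — status full-time ✓; service 385 days ≥ 12 months (≈360 days) ✓; site Leeds ✗ (not Austin) → not eligible.
Equipment Allowance — status full-time ✓; service 385 days ≥ 90 days ✓; site Leeds ✗ (not Omaha or Tulsa) → not eligible.
Annual Bonus Plan — status full-time ✗ (requires part-time, seasonal, or temporary) → not eligible.
Health Savings Account — status full-time ✓ (not excluded); service 385 days ≥ 12 months (≈360 days) ✓; 45 hrs/wk ≥ 30 ✓; age 53 ≥ 21 ✓; dept HR ✗ → not eligible.
Flexible Spending Account — status full-time ✓ (not excluded); service 385 days ≥ 60 days ✓; age 53 ≥ 18 ✓; 45 hrs/wk ≥ 40 ✓ → eligible.
Paid Sabbatical — rating 4 ≥ 3 ✓; 45 hrs/wk ≥ 24 ✓; site Leeds ✗ (not Osaka, Porto, or Denver) → not eligible.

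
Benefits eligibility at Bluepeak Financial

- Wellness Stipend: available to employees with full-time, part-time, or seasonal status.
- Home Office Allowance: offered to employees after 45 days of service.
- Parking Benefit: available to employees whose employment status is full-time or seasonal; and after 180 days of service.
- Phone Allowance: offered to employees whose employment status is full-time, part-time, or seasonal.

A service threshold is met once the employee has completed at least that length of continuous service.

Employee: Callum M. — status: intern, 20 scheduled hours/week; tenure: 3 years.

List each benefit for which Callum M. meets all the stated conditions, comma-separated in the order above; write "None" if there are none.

Home Office Allowance

Wellness Stipend — status intern ✗ (requires full-time, part-time, or seasonal) → not eligible.
Home Office Allowance — service 3 years ≥ 45 days ✓ → eligible.
Parking Benefit — status intern ✗ (requires full-time or seasonal) → not eligible.
Phone Allowance — status intern ✗ (requires full-time, part-time, or seasonal) → not eligible.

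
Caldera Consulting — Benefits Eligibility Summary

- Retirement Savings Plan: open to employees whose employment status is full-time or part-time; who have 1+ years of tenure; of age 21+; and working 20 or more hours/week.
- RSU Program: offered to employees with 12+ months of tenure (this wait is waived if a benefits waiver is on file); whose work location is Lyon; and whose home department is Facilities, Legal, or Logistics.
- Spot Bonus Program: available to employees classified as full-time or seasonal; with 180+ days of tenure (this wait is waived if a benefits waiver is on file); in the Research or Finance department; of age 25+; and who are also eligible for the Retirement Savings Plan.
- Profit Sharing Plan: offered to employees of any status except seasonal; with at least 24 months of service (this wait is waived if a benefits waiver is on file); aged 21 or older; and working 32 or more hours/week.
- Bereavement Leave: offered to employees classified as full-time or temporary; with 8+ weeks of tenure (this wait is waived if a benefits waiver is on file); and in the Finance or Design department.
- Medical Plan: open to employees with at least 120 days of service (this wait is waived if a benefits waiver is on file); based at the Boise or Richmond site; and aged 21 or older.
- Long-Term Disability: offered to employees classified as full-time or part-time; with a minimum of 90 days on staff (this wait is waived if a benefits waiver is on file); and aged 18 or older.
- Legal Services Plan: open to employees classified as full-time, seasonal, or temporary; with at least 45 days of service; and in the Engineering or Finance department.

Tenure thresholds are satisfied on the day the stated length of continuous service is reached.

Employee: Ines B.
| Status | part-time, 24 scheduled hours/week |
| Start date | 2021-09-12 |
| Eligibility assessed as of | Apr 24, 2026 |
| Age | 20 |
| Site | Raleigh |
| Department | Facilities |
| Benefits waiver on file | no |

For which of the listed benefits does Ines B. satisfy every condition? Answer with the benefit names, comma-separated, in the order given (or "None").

Long-Term Disability

Service from 2021-09-12 to Apr 24, 2026: 1685 days.
Retirement Savings Plan — status part-time ✓; service 1685 days ≥ 1 year (≈365 days) ✓; age 20 < 21 ✗ → not eligible.
RSU Program — no waiver, service 1685 days ≥ 12 months (≈360 days) ✓; site Raleigh ✗ (not Lyon) → not eligible.
Spot Bonus Program — status part-time ✗ (requires full-time or seasonal) → not eligible.
Profit Sharing Plan — status part-time ✓ (not excluded); no waiver, service 1685 days ≥ 24 months (≈720 days) ✓; age 20 < 21 ✗ → not eligible.
Bereavement Leave — status part-time ✗ (requires full-time or temporary) → not eligible.
Medical Plan — no waiver, service 1685 days ≥ 120 days ✓; site Raleigh ✗ (not Boise or Richmond) → not eligible.
Long-Term Disability — status part-time ✓; no waiver, service 1685 days ≥ 90 days ✓; age 20 ≥ 18 ✓ → eligible.
Legal Services Plan — status part-time ✗ (requires full-time, seasonal, or temporary) → not eligible.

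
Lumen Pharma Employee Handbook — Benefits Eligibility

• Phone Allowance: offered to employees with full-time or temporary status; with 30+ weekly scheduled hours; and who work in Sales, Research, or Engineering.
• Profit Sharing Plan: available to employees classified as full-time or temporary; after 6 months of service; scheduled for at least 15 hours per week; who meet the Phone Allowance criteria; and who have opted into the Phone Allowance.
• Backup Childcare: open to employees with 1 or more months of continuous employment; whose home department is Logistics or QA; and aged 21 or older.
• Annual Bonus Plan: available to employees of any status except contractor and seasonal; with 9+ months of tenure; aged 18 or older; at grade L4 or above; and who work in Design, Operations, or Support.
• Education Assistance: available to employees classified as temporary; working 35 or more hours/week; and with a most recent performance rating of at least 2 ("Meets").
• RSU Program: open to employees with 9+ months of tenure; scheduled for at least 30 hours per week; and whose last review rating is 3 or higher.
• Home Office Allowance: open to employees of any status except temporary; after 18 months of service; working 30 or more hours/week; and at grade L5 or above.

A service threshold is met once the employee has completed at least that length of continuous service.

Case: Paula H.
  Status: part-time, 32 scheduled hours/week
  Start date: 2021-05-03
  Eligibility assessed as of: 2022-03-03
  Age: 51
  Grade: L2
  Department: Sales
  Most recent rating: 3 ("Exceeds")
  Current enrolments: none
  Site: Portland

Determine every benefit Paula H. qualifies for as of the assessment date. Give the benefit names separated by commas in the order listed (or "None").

RSU Program

Service from 2021-05-03 to 2022-03-03: 304 days.
Phone Allowance — status part-time ✗ (requires full-time or temporary) → not eligible.
Profit Sharing Plan — status part-time ✗ (requires full-time or temporary) → not eligible.
Backup Childcare — service 304 days ≥ 1 month (≈30 days) ✓; dept Sales ✗ → not eligible.
Annual Bonus Plan — status part-time ✓ (not excluded); service 304 days ≥ 9 months (≈270 days) ✓; age 51 ≥ 18 ✓; grade L2 < L4 ✗ → not eligible.
Education Assistance — status part-time ✗ (requires temporary) → not eligible.
RSU Program — service 304 days ≥ 9 months (≈270 days) ✓; 32 hrs/wk ≥ 30 ✓; rating 3 ≥ 3 ✓ → eligible.
Home Office Allowance — status part-time ✓ (not excluded); service 304 days < 18 months (≈540 days) ✗ → not eligible.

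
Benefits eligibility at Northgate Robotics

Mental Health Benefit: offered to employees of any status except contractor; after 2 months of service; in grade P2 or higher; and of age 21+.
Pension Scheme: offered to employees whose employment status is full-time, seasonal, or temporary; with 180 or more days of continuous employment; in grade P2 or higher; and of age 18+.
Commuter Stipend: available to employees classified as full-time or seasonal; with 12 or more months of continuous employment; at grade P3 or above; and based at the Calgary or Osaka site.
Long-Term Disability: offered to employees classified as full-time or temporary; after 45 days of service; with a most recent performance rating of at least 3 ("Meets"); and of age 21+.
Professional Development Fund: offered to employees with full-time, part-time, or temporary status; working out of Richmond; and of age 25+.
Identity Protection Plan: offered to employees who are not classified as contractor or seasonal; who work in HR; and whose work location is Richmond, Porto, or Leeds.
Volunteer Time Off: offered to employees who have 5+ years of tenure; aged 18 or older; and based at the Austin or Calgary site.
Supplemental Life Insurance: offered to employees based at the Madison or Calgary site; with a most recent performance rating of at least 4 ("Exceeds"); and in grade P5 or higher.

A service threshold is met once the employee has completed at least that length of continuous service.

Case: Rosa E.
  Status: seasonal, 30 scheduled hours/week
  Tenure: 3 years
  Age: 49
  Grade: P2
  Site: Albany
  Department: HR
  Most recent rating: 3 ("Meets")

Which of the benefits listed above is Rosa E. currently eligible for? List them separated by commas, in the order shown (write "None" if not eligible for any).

Mental Health Benefit, Pension Scheme

Mental Health Benefit — status seasonal ✓ (not excluded); service 3 years ≥ 2 months (≈60 days) ✓; grade P2 ≥ P2 ✓; age 49 ≥ 21 ✓ → eligible.
Pension Scheme — status seasonal ✓; service 3 years ≥ 180 days ✓; grade P2 ≥ P2 ✓; age 49 ≥ 18 ✓ → eligible.
Commuter Stipend — status seasonal ✓; service 3 years ≥ 12 months (≈360 days) ✓; grade P2 < P3 ✗ → not eligible.
Long-Term Disability — status seasonal ✗ (requires full-time or temporary) → not eligible.
Professional Development Fund — status seasonal ✗ (requires full-time, part-time, or temporary) → not eligible.
Identity Protection Plan — status seasonal ✗ (excluded) → not eligible.
Volunteer Time Off — service 3 years < 5 years ✗ → not eligible.
Supplemental Life Insurance — site Albany ✗ (not Madison or Calgary) → not eligible.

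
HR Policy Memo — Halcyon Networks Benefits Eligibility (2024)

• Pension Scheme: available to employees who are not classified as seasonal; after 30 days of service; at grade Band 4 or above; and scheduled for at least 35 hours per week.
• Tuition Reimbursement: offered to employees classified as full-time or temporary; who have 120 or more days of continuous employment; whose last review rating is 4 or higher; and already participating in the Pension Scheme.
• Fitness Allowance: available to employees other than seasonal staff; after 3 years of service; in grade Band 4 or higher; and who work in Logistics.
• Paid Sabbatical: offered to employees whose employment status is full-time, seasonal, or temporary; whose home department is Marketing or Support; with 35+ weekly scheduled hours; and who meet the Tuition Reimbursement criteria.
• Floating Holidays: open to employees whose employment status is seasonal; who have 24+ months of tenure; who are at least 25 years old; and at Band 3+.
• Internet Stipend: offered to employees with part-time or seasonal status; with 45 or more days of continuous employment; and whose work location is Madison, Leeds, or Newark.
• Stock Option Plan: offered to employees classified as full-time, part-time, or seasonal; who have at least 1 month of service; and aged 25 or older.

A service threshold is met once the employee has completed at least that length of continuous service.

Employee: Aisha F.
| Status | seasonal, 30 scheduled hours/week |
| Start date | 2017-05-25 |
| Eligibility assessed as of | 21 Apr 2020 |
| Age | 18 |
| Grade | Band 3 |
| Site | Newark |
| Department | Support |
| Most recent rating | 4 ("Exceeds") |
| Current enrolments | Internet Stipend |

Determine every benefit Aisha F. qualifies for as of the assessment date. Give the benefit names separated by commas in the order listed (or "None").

Service from 2017-05-25 to 21 Apr 2020: 1062 days.
Pension Scheme — status seasonal ✗ (excluded) → not eligible.
Tuition Reimbursement — status seasonal ✗ (requires full-time or temporary) → not eligible.
Fitness Allowance — status seasonal ✗ (excluded) → not eligible.
Paid Sabbatical — status seasonal ✓; dept Support ✓; 30 hrs/wk < 35 ✗ → not eligible.
Floating Holidays — status seasonal ✓; service 1062 days ≥ 24 months (≈720 days) ✓; age 18 < 25 ✗ → not eligible.
Internet Stipend — status seasonal ✓; service 1062 days ≥ 45 days ✓; site Newark ✓ → eligible.
Stock Option Plan — status seasonal ✓; service 1062 days ≥ 1 month (≈30 days) ✓; age 18 < 25 ✗ → not eligible.

Internet Stipend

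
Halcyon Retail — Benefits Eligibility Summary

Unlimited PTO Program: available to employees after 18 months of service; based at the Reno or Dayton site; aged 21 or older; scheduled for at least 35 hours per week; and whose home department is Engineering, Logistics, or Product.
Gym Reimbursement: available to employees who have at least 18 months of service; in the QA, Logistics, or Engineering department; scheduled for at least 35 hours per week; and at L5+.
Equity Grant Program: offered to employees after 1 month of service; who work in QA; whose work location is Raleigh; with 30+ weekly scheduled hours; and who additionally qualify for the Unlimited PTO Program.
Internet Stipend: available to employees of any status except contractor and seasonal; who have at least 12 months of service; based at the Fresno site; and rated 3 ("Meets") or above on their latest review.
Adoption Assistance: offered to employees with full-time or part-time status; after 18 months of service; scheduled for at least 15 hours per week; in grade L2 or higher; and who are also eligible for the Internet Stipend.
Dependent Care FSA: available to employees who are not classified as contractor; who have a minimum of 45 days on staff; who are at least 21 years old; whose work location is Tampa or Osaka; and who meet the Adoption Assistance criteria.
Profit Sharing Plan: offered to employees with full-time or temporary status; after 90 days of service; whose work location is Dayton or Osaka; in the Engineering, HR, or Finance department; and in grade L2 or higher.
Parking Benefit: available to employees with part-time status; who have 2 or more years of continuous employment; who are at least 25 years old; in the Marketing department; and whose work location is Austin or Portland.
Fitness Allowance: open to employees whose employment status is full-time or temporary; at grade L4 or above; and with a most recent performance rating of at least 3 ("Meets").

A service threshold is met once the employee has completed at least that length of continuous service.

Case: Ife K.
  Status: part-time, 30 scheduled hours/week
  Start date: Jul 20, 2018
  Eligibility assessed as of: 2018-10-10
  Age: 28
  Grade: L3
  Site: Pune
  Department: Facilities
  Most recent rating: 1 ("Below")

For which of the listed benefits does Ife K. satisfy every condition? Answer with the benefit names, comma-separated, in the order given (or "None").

None

Service from Jul 20, 2018 to 2018-10-10: 82 days.
Unlimited PTO Program — service 82 days < 18 months (≈540 days) ✗ → not eligible.
Gym Reimbursement — service 82 days < 18 months (≈540 days) ✗ → not eligible.
Equity Grant Program — service 82 days ≥ 1 month (≈30 days) ✓; dept Facilities ✗ → not eligible.
Internet Stipend — status part-time ✓ (not excluded); service 82 days < 12 months (≈360 days) ✗ → not eligible.
Adoption Assistance — status part-time ✓; service 82 days < 18 months (≈540 days) ✗ → not eligible.
Dependent Care FSA — status part-time ✓ (not excluded); service 82 days ≥ 45 days ✓; age 28 ≥ 21 ✓; site Pune ✗ (not Tampa or Osaka) → not eligible.
Profit Sharing Plan — status part-time ✗ (requires full-time or temporary) → not eligible.
Parking Benefit — status part-time ✓; service 82 days < 2 years (≈730 days) ✗ → not eligible.
Fitness Allowance — status part-time ✗ (requires full-time or temporary) → not eligible.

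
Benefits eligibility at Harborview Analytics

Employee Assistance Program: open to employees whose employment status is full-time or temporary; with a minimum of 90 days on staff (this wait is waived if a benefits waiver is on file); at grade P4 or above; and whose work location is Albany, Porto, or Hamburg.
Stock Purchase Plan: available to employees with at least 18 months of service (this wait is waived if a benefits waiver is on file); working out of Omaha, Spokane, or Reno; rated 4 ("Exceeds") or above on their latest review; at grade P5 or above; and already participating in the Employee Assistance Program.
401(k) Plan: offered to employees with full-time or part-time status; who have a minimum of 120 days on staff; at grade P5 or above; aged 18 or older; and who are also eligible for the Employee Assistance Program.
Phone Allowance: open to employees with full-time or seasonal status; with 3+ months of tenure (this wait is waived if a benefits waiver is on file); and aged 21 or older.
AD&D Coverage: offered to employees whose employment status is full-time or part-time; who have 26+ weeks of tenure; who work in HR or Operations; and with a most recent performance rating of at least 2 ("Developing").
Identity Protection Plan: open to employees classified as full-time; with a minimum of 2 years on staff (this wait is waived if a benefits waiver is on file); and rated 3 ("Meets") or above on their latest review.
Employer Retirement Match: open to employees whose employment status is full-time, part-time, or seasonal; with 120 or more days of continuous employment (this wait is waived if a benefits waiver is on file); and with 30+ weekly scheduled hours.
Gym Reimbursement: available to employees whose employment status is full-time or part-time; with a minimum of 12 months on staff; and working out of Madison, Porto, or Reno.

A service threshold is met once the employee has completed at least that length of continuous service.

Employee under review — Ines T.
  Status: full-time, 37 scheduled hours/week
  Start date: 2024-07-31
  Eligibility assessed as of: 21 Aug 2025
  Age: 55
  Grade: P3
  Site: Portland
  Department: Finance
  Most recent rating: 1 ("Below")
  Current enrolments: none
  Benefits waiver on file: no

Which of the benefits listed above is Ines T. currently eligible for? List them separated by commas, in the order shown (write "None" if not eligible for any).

Phone Allowance, Employer Retirement Match

Service from 2024-07-31 to 21 Aug 2025: 386 days.
Employee Assistance Program — status full-time ✓; no waiver, service 386 days ≥ 90 days ✓; grade P3 < P4 ✗ → not eligible.
Stock Purchase Plan — no waiver, service 386 days < 18 months (≈540 days) ✗ → not eligible.
401(k) Plan — status full-time ✓; service 386 days ≥ 120 days ✓; grade P3 < P5 ✗ → not eligible.
Phone Allowance — status full-time ✓; no waiver, service 386 days ≥ 3 months (≈90 days) ✓; age 55 ≥ 21 ✓ → eligible.
AD&D Coverage — status full-time ✓; service 386 days ≥ 26 weeks (≈182 days) ✓; dept Finance ✗ → not eligible.
Identity Protection Plan — status full-time ✓; no waiver, service 386 days < 2 years (≈730 days) ✗ → not eligible.
Employer Retirement Match — status full-time ✓; no waiver, service 386 days ≥ 120 days ✓; 37 hrs/wk ≥ 30 ✓ → eligible.
Gym Reimbursement — status full-time ✓; service 386 days ≥ 12 months (≈360 days) ✓; site Portland ✗ (not Madison, Porto, or Reno) → not eligible.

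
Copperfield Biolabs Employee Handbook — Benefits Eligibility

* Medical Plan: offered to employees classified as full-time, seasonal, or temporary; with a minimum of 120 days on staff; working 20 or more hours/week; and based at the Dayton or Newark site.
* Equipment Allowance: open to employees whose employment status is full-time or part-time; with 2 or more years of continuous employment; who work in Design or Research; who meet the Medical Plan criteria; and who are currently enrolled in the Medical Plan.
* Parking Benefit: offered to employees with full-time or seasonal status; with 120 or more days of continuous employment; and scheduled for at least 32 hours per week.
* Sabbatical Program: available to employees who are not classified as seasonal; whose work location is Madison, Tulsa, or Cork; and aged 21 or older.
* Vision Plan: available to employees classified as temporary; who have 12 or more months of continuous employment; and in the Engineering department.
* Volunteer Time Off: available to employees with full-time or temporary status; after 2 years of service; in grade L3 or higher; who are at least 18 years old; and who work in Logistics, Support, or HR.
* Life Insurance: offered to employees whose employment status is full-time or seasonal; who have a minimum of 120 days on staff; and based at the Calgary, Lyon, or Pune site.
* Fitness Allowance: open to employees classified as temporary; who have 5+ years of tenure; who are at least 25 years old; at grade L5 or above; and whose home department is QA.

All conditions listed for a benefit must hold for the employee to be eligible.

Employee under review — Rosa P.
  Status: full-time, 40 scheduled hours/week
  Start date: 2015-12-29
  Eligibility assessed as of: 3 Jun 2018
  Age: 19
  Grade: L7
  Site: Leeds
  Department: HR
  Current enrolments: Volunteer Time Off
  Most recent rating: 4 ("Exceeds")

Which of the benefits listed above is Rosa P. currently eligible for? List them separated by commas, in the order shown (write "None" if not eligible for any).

Parking Benefit, Volunteer Time Off

Service from 2015-12-29 to 3 Jun 2018: 887 days.
Medical Plan — status full-time ✓; service 887 days ≥ 120 days ✓; 40 hrs/wk ≥ 20 ✓; site Leeds ✗ (not Dayton or Newark) → not eligible.
Equipment Allowance — status full-time ✓; service 887 days ≥ 2 years (≈730 days) ✓; dept HR ✗ → not eligible.
Parking Benefit — status full-time ✓; service 887 days ≥ 120 days ✓; 40 hrs/wk ≥ 32 ✓ → eligible.
Sabbatical Program — status full-time ✓ (not excluded); site Leeds ✗ (not Madison, Tulsa, or Cork) → not eligible.
Vision Plan — status full-time ✗ (requires temporary) → not eligible.
Volunteer Time Off — status full-time ✓; service 887 days ≥ 2 years (≈730 days) ✓; grade L7 ≥ L3 ✓; age 19 ≥ 18 ✓; dept HR ✓ → eligible.
Life Insurance — status full-time ✓; service 887 days ≥ 120 days ✓; site Leeds ✗ (not Calgary, Lyon, or Pune) → not eligible.
Fitness Allowance — status full-time ✗ (requires temporary) → not eligible.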